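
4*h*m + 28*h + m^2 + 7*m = (4*h + m)*(m + 7)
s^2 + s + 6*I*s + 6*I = (s + 1)*(s + 6*I)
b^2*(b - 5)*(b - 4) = b^4 - 9*b^3 + 20*b^2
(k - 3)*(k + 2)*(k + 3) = k^3 + 2*k^2 - 9*k - 18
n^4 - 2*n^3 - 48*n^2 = n^2*(n - 8)*(n + 6)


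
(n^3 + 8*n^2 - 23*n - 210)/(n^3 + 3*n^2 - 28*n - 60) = (n + 7)/(n + 2)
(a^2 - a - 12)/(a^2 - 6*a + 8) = (a + 3)/(a - 2)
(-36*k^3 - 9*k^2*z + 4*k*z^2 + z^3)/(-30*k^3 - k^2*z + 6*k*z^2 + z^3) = (-12*k^2 + k*z + z^2)/(-10*k^2 + 3*k*z + z^2)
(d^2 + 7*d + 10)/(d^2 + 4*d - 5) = (d + 2)/(d - 1)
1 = 1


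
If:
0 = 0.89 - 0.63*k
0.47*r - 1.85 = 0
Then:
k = 1.41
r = 3.94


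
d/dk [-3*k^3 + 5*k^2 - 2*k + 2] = -9*k^2 + 10*k - 2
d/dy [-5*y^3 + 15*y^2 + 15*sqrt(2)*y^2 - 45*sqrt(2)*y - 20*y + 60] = -15*y^2 + 30*y + 30*sqrt(2)*y - 45*sqrt(2) - 20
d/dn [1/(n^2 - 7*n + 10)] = (7 - 2*n)/(n^2 - 7*n + 10)^2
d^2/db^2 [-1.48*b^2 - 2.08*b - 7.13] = -2.96000000000000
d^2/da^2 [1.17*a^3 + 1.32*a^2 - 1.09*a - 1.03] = 7.02*a + 2.64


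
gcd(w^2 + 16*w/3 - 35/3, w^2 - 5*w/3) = w - 5/3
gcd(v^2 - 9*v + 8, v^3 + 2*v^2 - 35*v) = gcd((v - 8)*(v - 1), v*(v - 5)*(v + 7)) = 1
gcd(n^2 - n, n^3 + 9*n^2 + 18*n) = n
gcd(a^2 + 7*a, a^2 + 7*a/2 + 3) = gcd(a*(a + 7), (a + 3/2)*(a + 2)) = 1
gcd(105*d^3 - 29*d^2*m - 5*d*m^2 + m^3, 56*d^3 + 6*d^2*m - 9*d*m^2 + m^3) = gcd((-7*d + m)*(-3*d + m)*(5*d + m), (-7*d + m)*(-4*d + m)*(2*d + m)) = 7*d - m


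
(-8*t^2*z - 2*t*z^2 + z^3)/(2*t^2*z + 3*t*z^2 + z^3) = (-4*t + z)/(t + z)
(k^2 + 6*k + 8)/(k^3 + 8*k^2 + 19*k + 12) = (k + 2)/(k^2 + 4*k + 3)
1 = 1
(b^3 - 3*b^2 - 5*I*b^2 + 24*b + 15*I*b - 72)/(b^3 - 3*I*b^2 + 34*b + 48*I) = (b - 3)/(b + 2*I)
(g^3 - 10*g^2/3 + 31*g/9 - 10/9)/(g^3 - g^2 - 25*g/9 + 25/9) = (3*g - 2)/(3*g + 5)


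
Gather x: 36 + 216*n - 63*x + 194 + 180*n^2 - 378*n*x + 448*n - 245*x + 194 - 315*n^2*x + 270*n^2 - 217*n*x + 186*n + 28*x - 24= 450*n^2 + 850*n + x*(-315*n^2 - 595*n - 280) + 400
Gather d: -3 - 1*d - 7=-d - 10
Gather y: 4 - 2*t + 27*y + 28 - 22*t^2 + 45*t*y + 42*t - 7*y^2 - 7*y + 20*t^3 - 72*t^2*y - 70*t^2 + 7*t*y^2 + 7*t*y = 20*t^3 - 92*t^2 + 40*t + y^2*(7*t - 7) + y*(-72*t^2 + 52*t + 20) + 32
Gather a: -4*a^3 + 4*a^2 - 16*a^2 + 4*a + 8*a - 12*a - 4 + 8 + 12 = -4*a^3 - 12*a^2 + 16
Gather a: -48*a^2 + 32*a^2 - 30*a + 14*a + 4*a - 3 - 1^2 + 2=-16*a^2 - 12*a - 2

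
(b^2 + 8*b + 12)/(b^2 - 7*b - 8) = (b^2 + 8*b + 12)/(b^2 - 7*b - 8)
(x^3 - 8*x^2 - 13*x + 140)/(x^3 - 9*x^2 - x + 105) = (x + 4)/(x + 3)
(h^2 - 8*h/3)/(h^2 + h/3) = (3*h - 8)/(3*h + 1)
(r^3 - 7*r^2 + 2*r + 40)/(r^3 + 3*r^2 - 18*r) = (r^3 - 7*r^2 + 2*r + 40)/(r*(r^2 + 3*r - 18))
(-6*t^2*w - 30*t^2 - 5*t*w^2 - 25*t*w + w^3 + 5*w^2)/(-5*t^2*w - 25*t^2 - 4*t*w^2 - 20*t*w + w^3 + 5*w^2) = (6*t - w)/(5*t - w)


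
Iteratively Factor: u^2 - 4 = (u + 2)*(u - 2)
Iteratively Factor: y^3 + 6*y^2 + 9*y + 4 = (y + 1)*(y^2 + 5*y + 4) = (y + 1)*(y + 4)*(y + 1)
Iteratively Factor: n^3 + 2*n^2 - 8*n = (n + 4)*(n^2 - 2*n) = n*(n + 4)*(n - 2)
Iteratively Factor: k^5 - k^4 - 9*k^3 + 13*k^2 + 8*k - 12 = (k + 1)*(k^4 - 2*k^3 - 7*k^2 + 20*k - 12) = (k - 1)*(k + 1)*(k^3 - k^2 - 8*k + 12) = (k - 2)*(k - 1)*(k + 1)*(k^2 + k - 6) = (k - 2)*(k - 1)*(k + 1)*(k + 3)*(k - 2)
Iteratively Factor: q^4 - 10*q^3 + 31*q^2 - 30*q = (q - 5)*(q^3 - 5*q^2 + 6*q) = (q - 5)*(q - 3)*(q^2 - 2*q) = q*(q - 5)*(q - 3)*(q - 2)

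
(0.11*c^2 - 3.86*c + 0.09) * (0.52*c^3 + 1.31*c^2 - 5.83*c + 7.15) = 0.0572*c^5 - 1.8631*c^4 - 5.6511*c^3 + 23.4082*c^2 - 28.1237*c + 0.6435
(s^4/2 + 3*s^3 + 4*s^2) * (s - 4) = s^5/2 + s^4 - 8*s^3 - 16*s^2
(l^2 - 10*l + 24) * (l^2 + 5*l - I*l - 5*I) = l^4 - 5*l^3 - I*l^3 - 26*l^2 + 5*I*l^2 + 120*l + 26*I*l - 120*I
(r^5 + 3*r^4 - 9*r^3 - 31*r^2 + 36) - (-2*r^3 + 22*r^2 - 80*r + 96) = r^5 + 3*r^4 - 7*r^3 - 53*r^2 + 80*r - 60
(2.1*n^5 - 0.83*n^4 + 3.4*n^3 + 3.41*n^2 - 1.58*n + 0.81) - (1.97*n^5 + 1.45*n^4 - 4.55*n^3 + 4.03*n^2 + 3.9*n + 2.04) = 0.13*n^5 - 2.28*n^4 + 7.95*n^3 - 0.62*n^2 - 5.48*n - 1.23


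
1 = 1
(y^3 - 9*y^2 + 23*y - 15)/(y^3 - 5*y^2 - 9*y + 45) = (y - 1)/(y + 3)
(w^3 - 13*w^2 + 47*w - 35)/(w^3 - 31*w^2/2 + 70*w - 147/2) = 2*(w^2 - 6*w + 5)/(2*w^2 - 17*w + 21)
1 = 1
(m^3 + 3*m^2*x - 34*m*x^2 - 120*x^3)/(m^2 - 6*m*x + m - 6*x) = (m^2 + 9*m*x + 20*x^2)/(m + 1)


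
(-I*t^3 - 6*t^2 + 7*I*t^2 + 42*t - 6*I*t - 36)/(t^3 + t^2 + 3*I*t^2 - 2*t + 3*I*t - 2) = (-I*t^3 + t^2*(-6 + 7*I) + 6*t*(7 - I) - 36)/(t^3 + t^2*(1 + 3*I) + t*(-2 + 3*I) - 2)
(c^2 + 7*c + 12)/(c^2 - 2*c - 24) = (c + 3)/(c - 6)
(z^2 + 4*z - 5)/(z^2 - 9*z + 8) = (z + 5)/(z - 8)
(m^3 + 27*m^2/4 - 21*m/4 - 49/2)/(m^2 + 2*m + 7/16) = 4*(m^2 + 5*m - 14)/(4*m + 1)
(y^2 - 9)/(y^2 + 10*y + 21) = (y - 3)/(y + 7)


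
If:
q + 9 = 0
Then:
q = -9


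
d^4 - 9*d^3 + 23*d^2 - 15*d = d*(d - 5)*(d - 3)*(d - 1)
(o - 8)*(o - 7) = o^2 - 15*o + 56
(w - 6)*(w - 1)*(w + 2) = w^3 - 5*w^2 - 8*w + 12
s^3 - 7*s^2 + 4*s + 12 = (s - 6)*(s - 2)*(s + 1)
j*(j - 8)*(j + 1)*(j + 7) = j^4 - 57*j^2 - 56*j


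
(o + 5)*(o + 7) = o^2 + 12*o + 35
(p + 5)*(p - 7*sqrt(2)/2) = p^2 - 7*sqrt(2)*p/2 + 5*p - 35*sqrt(2)/2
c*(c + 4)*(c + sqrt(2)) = c^3 + sqrt(2)*c^2 + 4*c^2 + 4*sqrt(2)*c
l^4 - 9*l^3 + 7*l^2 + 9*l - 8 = (l - 8)*(l - 1)^2*(l + 1)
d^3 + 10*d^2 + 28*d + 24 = (d + 2)^2*(d + 6)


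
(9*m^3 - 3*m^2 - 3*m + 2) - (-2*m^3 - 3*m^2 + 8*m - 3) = 11*m^3 - 11*m + 5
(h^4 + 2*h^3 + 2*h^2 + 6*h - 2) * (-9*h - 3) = -9*h^5 - 21*h^4 - 24*h^3 - 60*h^2 + 6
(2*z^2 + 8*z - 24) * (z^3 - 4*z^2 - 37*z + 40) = 2*z^5 - 130*z^3 - 120*z^2 + 1208*z - 960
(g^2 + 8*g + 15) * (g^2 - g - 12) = g^4 + 7*g^3 - 5*g^2 - 111*g - 180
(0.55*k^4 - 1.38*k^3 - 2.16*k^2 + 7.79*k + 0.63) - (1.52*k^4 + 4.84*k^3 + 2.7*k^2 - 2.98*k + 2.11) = -0.97*k^4 - 6.22*k^3 - 4.86*k^2 + 10.77*k - 1.48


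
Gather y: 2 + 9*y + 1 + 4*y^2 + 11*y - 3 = 4*y^2 + 20*y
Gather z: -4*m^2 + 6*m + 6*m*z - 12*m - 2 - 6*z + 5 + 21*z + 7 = -4*m^2 - 6*m + z*(6*m + 15) + 10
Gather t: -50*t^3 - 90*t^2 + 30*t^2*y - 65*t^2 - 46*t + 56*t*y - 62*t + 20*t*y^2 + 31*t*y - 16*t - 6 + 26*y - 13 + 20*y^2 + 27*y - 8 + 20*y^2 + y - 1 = -50*t^3 + t^2*(30*y - 155) + t*(20*y^2 + 87*y - 124) + 40*y^2 + 54*y - 28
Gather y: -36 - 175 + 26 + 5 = -180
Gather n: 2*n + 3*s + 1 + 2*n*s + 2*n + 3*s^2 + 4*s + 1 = n*(2*s + 4) + 3*s^2 + 7*s + 2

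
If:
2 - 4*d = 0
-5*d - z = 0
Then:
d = 1/2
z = -5/2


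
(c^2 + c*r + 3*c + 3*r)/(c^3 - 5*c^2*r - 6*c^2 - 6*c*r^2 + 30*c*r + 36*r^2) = (-c - 3)/(-c^2 + 6*c*r + 6*c - 36*r)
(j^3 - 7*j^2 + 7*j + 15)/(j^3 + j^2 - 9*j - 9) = (j - 5)/(j + 3)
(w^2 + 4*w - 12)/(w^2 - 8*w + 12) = (w + 6)/(w - 6)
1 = 1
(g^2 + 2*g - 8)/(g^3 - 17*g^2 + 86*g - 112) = (g + 4)/(g^2 - 15*g + 56)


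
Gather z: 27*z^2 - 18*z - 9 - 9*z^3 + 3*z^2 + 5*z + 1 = -9*z^3 + 30*z^2 - 13*z - 8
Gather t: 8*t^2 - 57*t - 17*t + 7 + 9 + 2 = 8*t^2 - 74*t + 18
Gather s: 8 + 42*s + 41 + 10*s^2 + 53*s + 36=10*s^2 + 95*s + 85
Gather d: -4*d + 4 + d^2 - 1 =d^2 - 4*d + 3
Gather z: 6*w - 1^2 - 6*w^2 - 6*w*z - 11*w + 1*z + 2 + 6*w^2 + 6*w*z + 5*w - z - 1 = 0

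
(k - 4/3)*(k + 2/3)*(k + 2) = k^3 + 4*k^2/3 - 20*k/9 - 16/9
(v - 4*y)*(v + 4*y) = v^2 - 16*y^2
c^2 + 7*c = c*(c + 7)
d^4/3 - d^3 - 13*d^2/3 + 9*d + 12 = (d/3 + 1)*(d - 4)*(d - 3)*(d + 1)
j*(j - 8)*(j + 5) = j^3 - 3*j^2 - 40*j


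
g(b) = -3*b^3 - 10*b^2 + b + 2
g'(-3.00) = -20.00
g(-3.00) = -10.00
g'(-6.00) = -203.00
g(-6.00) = 284.00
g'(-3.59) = -43.19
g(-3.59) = 8.33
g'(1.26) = -38.49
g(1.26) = -18.62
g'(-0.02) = 1.40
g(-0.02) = 1.98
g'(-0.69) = 10.52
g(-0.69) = -2.47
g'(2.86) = -129.82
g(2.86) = -147.12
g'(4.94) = -317.43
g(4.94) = -598.76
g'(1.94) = -71.67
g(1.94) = -55.60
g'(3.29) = -162.22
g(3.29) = -209.78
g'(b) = -9*b^2 - 20*b + 1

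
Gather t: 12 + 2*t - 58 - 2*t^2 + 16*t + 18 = -2*t^2 + 18*t - 28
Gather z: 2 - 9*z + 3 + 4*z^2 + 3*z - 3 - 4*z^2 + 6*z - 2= 0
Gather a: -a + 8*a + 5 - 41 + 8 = 7*a - 28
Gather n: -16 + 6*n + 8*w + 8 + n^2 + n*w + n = n^2 + n*(w + 7) + 8*w - 8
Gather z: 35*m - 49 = 35*m - 49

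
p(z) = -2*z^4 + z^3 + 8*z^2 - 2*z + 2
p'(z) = -8*z^3 + 3*z^2 + 16*z - 2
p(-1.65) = 7.76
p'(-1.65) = 15.70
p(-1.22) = 10.10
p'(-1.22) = -2.53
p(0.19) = 1.91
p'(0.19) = 1.09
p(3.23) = -104.99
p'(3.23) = -188.61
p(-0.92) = 8.40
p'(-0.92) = -7.95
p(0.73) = 4.62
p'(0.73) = 8.17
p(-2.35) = -23.09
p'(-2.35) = 80.79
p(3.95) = -306.33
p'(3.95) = -385.03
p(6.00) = -2098.00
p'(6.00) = -1526.00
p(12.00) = -38614.00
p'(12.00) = -13202.00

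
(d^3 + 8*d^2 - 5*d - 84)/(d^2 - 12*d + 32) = (d^3 + 8*d^2 - 5*d - 84)/(d^2 - 12*d + 32)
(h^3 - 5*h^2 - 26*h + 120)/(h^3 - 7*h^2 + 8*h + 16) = (h^2 - h - 30)/(h^2 - 3*h - 4)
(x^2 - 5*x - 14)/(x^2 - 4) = (x - 7)/(x - 2)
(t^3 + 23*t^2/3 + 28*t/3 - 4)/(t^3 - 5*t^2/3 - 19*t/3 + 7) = (3*t^3 + 23*t^2 + 28*t - 12)/(3*t^3 - 5*t^2 - 19*t + 21)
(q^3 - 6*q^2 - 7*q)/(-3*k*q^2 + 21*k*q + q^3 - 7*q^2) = (q + 1)/(-3*k + q)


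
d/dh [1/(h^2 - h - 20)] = (1 - 2*h)/(-h^2 + h + 20)^2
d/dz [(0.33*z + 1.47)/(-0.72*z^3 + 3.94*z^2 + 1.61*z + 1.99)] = (0.4752*z^3 + 1.875*z^2 - 11.5836*z - 1.71)/(0.5184*z^6 - 5.6736*z^5 + 13.2052*z^4 + 9.8212*z^3 + 18.2733*z^2 + 6.4078*z + 3.9601)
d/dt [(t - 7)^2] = 2*t - 14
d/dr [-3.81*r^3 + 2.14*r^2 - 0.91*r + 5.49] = -11.43*r^2 + 4.28*r - 0.91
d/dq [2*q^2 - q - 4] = 4*q - 1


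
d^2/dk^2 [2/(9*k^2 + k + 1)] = 4*(-81*k^2 - 9*k + (18*k + 1)^2 - 9)/(9*k^2 + k + 1)^3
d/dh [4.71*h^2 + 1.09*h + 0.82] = 9.42*h + 1.09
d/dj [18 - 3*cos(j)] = 3*sin(j)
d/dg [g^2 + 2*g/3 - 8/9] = 2*g + 2/3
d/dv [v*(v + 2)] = 2*v + 2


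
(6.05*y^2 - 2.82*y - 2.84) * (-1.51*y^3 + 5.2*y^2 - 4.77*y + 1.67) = -9.1355*y^5 + 35.7182*y^4 - 39.2341*y^3 + 8.7869*y^2 + 8.8374*y - 4.7428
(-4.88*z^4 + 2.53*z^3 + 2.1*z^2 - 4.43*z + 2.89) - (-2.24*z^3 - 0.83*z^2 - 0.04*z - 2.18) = -4.88*z^4 + 4.77*z^3 + 2.93*z^2 - 4.39*z + 5.07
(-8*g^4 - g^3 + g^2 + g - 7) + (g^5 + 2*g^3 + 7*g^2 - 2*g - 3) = g^5 - 8*g^4 + g^3 + 8*g^2 - g - 10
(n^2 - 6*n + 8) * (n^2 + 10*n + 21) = n^4 + 4*n^3 - 31*n^2 - 46*n + 168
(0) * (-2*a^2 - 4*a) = 0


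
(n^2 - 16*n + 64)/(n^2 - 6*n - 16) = (n - 8)/(n + 2)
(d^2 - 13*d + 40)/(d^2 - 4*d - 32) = (d - 5)/(d + 4)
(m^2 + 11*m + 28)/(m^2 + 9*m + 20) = (m + 7)/(m + 5)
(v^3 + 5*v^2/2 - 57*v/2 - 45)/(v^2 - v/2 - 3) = (v^2 + v - 30)/(v - 2)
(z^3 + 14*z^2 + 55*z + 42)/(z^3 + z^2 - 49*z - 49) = (z + 6)/(z - 7)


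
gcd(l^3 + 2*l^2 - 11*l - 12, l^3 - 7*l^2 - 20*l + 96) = l^2 + l - 12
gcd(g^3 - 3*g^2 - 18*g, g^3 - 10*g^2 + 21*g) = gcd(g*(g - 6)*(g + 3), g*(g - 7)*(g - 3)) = g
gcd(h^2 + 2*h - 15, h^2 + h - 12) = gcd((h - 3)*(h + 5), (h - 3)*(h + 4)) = h - 3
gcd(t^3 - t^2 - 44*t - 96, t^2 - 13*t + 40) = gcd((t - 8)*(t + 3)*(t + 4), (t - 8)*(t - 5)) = t - 8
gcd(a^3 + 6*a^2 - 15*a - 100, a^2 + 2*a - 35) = 1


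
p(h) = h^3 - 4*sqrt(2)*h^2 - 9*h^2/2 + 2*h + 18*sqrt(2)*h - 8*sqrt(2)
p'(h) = 3*h^2 - 8*sqrt(2)*h - 9*h + 2 + 18*sqrt(2)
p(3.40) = 3.93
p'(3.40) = -6.93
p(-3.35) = -254.87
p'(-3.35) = 129.17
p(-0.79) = -39.84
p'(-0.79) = 45.38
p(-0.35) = -22.21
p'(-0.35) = 34.93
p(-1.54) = -81.34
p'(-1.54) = 65.85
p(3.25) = 4.96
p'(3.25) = -6.88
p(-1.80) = -99.47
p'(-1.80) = 73.74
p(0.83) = 5.05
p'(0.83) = 12.66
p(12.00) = 583.57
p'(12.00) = 215.69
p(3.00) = 6.64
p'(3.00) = -6.49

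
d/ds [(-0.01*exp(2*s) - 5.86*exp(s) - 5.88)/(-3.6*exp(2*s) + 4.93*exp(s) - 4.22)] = (-21.1453*exp(2*s) - 42.2516*exp(s) + 53.7176)*exp(s)/(12.96*exp(4*s) - 35.496*exp(3*s) + 54.6889*exp(2*s) - 41.6092*exp(s) + 17.8084)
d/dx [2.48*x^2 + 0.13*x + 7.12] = 4.96*x + 0.13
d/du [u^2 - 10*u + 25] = 2*u - 10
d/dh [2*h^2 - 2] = 4*h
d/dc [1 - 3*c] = -3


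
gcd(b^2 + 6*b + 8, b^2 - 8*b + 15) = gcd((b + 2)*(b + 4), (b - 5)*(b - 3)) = 1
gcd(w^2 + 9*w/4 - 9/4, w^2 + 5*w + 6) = w + 3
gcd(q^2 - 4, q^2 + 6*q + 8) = q + 2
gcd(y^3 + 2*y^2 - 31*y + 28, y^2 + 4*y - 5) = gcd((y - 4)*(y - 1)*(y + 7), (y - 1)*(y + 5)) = y - 1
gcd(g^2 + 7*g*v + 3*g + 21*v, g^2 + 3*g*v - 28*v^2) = g + 7*v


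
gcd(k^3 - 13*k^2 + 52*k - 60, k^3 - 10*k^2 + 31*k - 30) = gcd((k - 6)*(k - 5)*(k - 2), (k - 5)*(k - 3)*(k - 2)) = k^2 - 7*k + 10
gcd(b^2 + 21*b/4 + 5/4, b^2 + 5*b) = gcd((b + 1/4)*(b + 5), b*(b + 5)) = b + 5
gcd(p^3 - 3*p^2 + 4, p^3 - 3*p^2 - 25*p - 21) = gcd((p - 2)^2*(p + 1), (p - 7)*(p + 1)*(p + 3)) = p + 1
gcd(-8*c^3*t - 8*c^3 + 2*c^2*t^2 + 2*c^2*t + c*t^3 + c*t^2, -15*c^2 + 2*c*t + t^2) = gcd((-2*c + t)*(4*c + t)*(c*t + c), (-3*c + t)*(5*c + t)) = 1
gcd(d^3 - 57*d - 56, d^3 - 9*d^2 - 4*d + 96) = d - 8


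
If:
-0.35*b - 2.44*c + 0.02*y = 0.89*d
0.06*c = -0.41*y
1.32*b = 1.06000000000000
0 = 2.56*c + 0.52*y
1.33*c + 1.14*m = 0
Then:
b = 0.80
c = 0.00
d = -0.32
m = 0.00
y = 0.00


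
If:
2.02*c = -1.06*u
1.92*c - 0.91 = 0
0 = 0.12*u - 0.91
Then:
No Solution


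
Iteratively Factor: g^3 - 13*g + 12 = (g - 3)*(g^2 + 3*g - 4) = (g - 3)*(g + 4)*(g - 1)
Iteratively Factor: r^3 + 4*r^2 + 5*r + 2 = (r + 1)*(r^2 + 3*r + 2) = (r + 1)^2*(r + 2)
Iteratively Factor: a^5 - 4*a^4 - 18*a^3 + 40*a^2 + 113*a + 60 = (a + 1)*(a^4 - 5*a^3 - 13*a^2 + 53*a + 60) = (a + 1)*(a + 3)*(a^3 - 8*a^2 + 11*a + 20) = (a - 5)*(a + 1)*(a + 3)*(a^2 - 3*a - 4) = (a - 5)*(a - 4)*(a + 1)*(a + 3)*(a + 1)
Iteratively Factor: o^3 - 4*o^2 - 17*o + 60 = (o - 5)*(o^2 + o - 12) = (o - 5)*(o - 3)*(o + 4)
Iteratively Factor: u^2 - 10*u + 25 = (u - 5)*(u - 5)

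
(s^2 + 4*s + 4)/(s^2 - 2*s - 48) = (s^2 + 4*s + 4)/(s^2 - 2*s - 48)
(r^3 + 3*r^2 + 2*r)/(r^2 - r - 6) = r*(r + 1)/(r - 3)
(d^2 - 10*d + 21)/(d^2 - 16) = (d^2 - 10*d + 21)/(d^2 - 16)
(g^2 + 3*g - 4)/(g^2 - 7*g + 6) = (g + 4)/(g - 6)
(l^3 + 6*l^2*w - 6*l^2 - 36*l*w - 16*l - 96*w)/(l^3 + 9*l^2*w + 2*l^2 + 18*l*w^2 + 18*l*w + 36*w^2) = (l - 8)/(l + 3*w)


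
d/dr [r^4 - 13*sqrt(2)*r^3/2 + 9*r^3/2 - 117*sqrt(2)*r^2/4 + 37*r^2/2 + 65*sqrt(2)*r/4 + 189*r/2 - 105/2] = 4*r^3 - 39*sqrt(2)*r^2/2 + 27*r^2/2 - 117*sqrt(2)*r/2 + 37*r + 65*sqrt(2)/4 + 189/2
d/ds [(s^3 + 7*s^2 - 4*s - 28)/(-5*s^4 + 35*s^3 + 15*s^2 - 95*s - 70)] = (s^3 + 17*s^2 - 7*s - 119)/(5*(s^5 - 11*s^4 + 10*s^3 + 106*s^2 + 133*s + 49))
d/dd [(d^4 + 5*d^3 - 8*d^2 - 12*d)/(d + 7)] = (3*d^4 + 38*d^3 + 97*d^2 - 112*d - 84)/(d^2 + 14*d + 49)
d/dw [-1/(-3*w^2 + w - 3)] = (1 - 6*w)/(3*w^2 - w + 3)^2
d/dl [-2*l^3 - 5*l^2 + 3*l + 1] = -6*l^2 - 10*l + 3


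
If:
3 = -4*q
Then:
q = -3/4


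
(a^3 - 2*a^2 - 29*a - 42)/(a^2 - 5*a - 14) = a + 3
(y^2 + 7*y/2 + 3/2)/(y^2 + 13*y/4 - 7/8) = 4*(2*y^2 + 7*y + 3)/(8*y^2 + 26*y - 7)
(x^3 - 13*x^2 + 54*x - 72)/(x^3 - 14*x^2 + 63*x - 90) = (x - 4)/(x - 5)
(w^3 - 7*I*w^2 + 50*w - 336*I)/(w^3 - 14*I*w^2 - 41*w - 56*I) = (w^2 + I*w + 42)/(w^2 - 6*I*w + 7)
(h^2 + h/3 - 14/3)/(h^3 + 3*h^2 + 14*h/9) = 3*(h - 2)/(h*(3*h + 2))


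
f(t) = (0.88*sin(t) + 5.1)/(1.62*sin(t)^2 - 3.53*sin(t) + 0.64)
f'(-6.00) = 274.87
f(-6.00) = -24.32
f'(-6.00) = 274.87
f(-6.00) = -24.32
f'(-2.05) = -0.58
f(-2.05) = 0.86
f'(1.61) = -0.02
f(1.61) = -4.71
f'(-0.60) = 2.28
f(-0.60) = 1.46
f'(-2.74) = -4.44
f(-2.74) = 2.10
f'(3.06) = -130.13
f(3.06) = 14.24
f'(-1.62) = -0.05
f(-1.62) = 0.73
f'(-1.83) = -0.27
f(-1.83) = 0.76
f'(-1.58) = -0.01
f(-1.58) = 0.73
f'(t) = (-3.24*sin(t)*cos(t) + 3.53*cos(t))*(0.88*sin(t) + 5.1)/(1.62*sin(t)^2 - 3.53*sin(t) + 0.64)^2 + 0.88*cos(t)/(1.62*sin(t)^2 - 3.53*sin(t) + 0.64)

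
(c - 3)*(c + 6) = c^2 + 3*c - 18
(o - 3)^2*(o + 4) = o^3 - 2*o^2 - 15*o + 36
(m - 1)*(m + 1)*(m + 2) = m^3 + 2*m^2 - m - 2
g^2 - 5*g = g*(g - 5)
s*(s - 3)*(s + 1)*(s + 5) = s^4 + 3*s^3 - 13*s^2 - 15*s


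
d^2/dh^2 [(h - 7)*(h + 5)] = 2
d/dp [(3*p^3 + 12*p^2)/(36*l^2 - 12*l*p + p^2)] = 3*p*(-18*l*p - 48*l + p^2)/(-216*l^3 + 108*l^2*p - 18*l*p^2 + p^3)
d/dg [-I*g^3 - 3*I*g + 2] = 3*I*(-g^2 - 1)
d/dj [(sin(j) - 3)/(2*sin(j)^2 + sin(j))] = (12*sin(j) + cos(2*j) + 2)*cos(j)/((2*sin(j) + 1)^2*sin(j)^2)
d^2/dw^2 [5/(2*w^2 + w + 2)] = 10*(-4*w^2 - 2*w + (4*w + 1)^2 - 4)/(2*w^2 + w + 2)^3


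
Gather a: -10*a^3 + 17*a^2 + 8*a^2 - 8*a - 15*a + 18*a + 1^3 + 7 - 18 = -10*a^3 + 25*a^2 - 5*a - 10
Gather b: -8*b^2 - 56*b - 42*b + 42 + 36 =-8*b^2 - 98*b + 78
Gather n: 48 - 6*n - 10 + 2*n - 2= 36 - 4*n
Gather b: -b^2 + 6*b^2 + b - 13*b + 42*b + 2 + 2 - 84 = 5*b^2 + 30*b - 80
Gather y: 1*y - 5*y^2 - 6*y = -5*y^2 - 5*y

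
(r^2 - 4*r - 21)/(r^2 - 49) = (r + 3)/(r + 7)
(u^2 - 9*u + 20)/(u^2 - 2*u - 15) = (u - 4)/(u + 3)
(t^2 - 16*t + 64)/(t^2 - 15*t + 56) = (t - 8)/(t - 7)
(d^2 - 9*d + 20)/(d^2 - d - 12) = (d - 5)/(d + 3)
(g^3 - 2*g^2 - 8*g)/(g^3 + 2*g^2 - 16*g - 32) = g/(g + 4)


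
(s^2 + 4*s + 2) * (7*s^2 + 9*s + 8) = 7*s^4 + 37*s^3 + 58*s^2 + 50*s + 16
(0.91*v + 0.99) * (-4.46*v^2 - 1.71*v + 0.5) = -4.0586*v^3 - 5.9715*v^2 - 1.2379*v + 0.495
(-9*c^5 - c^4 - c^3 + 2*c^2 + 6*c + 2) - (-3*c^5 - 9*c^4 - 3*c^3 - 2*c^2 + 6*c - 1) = -6*c^5 + 8*c^4 + 2*c^3 + 4*c^2 + 3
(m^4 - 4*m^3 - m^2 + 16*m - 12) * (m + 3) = m^5 - m^4 - 13*m^3 + 13*m^2 + 36*m - 36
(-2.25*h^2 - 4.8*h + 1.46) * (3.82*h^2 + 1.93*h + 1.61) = -8.595*h^4 - 22.6785*h^3 - 7.3093*h^2 - 4.9102*h + 2.3506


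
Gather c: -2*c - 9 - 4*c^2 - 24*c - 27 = -4*c^2 - 26*c - 36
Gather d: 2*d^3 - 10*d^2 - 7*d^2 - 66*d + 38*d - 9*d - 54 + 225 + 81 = 2*d^3 - 17*d^2 - 37*d + 252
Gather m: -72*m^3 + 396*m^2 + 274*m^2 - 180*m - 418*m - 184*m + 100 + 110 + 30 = -72*m^3 + 670*m^2 - 782*m + 240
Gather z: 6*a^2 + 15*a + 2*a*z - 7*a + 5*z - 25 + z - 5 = 6*a^2 + 8*a + z*(2*a + 6) - 30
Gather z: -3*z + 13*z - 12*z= -2*z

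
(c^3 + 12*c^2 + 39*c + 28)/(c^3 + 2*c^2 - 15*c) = (c^3 + 12*c^2 + 39*c + 28)/(c*(c^2 + 2*c - 15))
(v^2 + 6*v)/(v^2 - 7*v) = (v + 6)/(v - 7)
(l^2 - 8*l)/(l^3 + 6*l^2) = (l - 8)/(l*(l + 6))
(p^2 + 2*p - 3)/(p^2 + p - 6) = (p - 1)/(p - 2)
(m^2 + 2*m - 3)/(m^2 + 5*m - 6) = (m + 3)/(m + 6)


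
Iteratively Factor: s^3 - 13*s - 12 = (s - 4)*(s^2 + 4*s + 3) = (s - 4)*(s + 3)*(s + 1)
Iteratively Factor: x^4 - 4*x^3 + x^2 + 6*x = (x - 3)*(x^3 - x^2 - 2*x) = x*(x - 3)*(x^2 - x - 2) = x*(x - 3)*(x + 1)*(x - 2)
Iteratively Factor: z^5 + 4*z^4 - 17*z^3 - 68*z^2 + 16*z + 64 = (z + 4)*(z^4 - 17*z^2 + 16) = (z + 1)*(z + 4)*(z^3 - z^2 - 16*z + 16) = (z - 1)*(z + 1)*(z + 4)*(z^2 - 16) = (z - 1)*(z + 1)*(z + 4)^2*(z - 4)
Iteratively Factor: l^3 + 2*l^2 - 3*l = (l + 3)*(l^2 - l) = l*(l + 3)*(l - 1)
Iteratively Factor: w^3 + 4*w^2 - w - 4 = (w - 1)*(w^2 + 5*w + 4) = (w - 1)*(w + 1)*(w + 4)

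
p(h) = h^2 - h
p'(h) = 2*h - 1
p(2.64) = 4.33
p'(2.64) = 4.28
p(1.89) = 1.68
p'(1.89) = 2.78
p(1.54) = 0.83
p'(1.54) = 2.08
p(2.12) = 2.37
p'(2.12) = 3.24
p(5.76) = 27.42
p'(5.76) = 10.52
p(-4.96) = 29.56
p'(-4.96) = -10.92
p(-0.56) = 0.87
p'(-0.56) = -2.12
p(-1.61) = 4.20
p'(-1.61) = -4.22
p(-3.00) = 12.00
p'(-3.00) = -7.00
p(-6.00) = 42.00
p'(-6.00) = -13.00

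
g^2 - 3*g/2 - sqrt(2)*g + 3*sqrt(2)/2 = (g - 3/2)*(g - sqrt(2))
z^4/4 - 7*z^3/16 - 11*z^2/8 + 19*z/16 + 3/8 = (z/4 + 1/2)*(z - 3)*(z - 1)*(z + 1/4)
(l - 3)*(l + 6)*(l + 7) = l^3 + 10*l^2 + 3*l - 126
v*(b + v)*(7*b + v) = 7*b^2*v + 8*b*v^2 + v^3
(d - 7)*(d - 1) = d^2 - 8*d + 7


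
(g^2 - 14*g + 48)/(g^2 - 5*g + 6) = (g^2 - 14*g + 48)/(g^2 - 5*g + 6)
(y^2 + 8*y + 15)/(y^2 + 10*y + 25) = (y + 3)/(y + 5)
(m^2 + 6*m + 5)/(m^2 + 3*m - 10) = (m + 1)/(m - 2)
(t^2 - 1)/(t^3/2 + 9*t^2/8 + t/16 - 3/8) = 16*(t^2 - 1)/(8*t^3 + 18*t^2 + t - 6)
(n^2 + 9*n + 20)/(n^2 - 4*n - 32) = (n + 5)/(n - 8)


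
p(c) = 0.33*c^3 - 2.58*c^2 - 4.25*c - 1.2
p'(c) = 0.99*c^2 - 5.16*c - 4.25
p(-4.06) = -48.56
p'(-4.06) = 33.02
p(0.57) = -4.40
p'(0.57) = -6.87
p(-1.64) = -2.62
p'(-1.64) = 6.88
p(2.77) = -25.75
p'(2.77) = -10.95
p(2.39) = -21.59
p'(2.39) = -10.93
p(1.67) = -13.96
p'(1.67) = -10.11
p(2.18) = -19.31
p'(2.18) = -10.79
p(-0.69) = 0.40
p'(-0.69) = -0.22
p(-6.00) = -139.86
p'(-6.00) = 62.35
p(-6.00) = -139.86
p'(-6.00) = 62.35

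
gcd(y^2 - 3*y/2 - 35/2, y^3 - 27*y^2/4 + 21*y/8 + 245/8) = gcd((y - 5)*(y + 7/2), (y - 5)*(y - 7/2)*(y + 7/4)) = y - 5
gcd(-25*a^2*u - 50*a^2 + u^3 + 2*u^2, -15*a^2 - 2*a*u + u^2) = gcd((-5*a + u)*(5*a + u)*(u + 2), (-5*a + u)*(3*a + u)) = -5*a + u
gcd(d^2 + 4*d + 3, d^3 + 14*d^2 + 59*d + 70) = 1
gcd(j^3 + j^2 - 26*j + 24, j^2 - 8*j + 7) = j - 1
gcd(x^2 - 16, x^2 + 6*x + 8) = x + 4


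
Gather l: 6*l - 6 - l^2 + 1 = -l^2 + 6*l - 5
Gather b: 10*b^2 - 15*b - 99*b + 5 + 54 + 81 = 10*b^2 - 114*b + 140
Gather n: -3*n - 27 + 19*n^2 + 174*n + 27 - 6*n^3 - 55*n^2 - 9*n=-6*n^3 - 36*n^2 + 162*n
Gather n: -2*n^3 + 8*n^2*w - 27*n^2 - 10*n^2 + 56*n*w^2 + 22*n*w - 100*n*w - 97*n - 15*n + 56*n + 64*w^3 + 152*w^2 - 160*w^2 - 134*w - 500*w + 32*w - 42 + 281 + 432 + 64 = -2*n^3 + n^2*(8*w - 37) + n*(56*w^2 - 78*w - 56) + 64*w^3 - 8*w^2 - 602*w + 735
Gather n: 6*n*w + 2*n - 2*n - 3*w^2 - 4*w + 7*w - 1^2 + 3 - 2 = 6*n*w - 3*w^2 + 3*w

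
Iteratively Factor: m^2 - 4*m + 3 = (m - 1)*(m - 3)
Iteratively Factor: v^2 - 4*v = (v - 4)*(v)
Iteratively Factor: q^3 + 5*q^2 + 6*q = (q + 3)*(q^2 + 2*q) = q*(q + 3)*(q + 2)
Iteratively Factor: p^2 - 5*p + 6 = (p - 3)*(p - 2)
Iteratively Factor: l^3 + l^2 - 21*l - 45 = (l + 3)*(l^2 - 2*l - 15) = (l + 3)^2*(l - 5)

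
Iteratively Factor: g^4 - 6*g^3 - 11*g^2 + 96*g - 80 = (g - 4)*(g^3 - 2*g^2 - 19*g + 20) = (g - 5)*(g - 4)*(g^2 + 3*g - 4) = (g - 5)*(g - 4)*(g + 4)*(g - 1)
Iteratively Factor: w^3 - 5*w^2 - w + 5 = (w + 1)*(w^2 - 6*w + 5) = (w - 1)*(w + 1)*(w - 5)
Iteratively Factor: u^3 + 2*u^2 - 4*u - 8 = (u + 2)*(u^2 - 4) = (u + 2)^2*(u - 2)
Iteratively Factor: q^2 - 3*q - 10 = (q - 5)*(q + 2)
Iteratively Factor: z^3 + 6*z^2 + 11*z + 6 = (z + 1)*(z^2 + 5*z + 6) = (z + 1)*(z + 3)*(z + 2)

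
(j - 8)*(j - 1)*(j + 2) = j^3 - 7*j^2 - 10*j + 16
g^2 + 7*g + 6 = (g + 1)*(g + 6)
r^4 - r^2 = r^2*(r - 1)*(r + 1)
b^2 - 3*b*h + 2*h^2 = (b - 2*h)*(b - h)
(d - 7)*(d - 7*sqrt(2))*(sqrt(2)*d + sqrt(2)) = sqrt(2)*d^3 - 14*d^2 - 6*sqrt(2)*d^2 - 7*sqrt(2)*d + 84*d + 98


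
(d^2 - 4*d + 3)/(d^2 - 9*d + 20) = (d^2 - 4*d + 3)/(d^2 - 9*d + 20)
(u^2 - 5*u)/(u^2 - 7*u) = (u - 5)/(u - 7)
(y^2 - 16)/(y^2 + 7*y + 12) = (y - 4)/(y + 3)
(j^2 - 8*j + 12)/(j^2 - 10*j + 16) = (j - 6)/(j - 8)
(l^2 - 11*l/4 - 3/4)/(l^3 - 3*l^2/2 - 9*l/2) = (4*l + 1)/(2*l*(2*l + 3))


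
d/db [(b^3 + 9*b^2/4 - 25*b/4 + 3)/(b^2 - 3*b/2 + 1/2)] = (8*b^2 - 8*b + 11)/(2*(4*b^2 - 4*b + 1))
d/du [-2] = 0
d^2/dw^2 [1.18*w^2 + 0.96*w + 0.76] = 2.36000000000000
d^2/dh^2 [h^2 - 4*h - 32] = 2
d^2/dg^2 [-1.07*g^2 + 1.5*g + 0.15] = -2.14000000000000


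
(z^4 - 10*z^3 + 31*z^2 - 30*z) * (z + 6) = z^5 - 4*z^4 - 29*z^3 + 156*z^2 - 180*z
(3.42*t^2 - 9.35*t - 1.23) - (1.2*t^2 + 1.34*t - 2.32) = 2.22*t^2 - 10.69*t + 1.09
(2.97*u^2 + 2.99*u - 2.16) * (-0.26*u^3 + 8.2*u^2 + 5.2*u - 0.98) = -0.7722*u^5 + 23.5766*u^4 + 40.5236*u^3 - 5.0746*u^2 - 14.1622*u + 2.1168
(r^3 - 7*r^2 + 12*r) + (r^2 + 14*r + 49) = r^3 - 6*r^2 + 26*r + 49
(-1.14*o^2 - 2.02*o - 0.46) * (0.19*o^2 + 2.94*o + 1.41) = -0.2166*o^4 - 3.7354*o^3 - 7.6336*o^2 - 4.2006*o - 0.6486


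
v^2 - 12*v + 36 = (v - 6)^2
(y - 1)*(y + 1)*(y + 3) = y^3 + 3*y^2 - y - 3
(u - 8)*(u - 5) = u^2 - 13*u + 40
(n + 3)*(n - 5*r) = n^2 - 5*n*r + 3*n - 15*r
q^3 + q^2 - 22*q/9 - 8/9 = (q - 4/3)*(q + 1/3)*(q + 2)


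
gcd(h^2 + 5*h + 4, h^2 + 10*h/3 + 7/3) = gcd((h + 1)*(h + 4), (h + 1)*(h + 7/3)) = h + 1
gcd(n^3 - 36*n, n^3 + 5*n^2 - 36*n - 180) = n^2 - 36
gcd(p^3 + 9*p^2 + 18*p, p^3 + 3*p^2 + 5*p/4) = p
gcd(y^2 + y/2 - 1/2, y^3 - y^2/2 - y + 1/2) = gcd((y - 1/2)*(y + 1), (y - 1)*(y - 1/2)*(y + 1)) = y^2 + y/2 - 1/2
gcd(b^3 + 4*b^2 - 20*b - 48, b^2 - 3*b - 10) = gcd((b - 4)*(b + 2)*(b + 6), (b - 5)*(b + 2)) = b + 2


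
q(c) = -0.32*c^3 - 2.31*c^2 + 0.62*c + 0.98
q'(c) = -0.96*c^2 - 4.62*c + 0.62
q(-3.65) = -16.50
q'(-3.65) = 4.69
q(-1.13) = -2.21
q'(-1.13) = 4.61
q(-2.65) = -10.93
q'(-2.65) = 6.12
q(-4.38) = -19.16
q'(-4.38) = 2.44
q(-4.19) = -18.63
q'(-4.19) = 3.12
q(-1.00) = -1.63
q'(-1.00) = 4.28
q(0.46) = 0.75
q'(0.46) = -1.71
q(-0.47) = 0.21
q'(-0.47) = 2.58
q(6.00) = -147.58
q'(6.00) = -61.66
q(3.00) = -26.59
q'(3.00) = -21.88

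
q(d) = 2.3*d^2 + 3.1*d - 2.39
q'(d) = 4.6*d + 3.1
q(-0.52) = -3.38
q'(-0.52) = 0.71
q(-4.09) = 23.41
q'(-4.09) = -15.71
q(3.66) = 39.77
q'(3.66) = 19.94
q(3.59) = 38.38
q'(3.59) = 19.61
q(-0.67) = -3.43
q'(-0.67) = 0.02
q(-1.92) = 0.14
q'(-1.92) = -5.73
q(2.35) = 17.60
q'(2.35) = 13.91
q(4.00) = 46.81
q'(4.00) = 21.50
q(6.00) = 99.01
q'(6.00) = 30.70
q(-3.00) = 9.01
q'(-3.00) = -10.70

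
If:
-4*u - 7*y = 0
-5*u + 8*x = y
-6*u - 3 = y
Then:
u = -21/38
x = -93/304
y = 6/19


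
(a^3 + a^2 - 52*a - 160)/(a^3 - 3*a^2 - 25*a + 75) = (a^2 - 4*a - 32)/(a^2 - 8*a + 15)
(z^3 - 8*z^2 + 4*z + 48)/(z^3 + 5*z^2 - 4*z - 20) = (z^2 - 10*z + 24)/(z^2 + 3*z - 10)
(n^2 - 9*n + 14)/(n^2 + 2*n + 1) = (n^2 - 9*n + 14)/(n^2 + 2*n + 1)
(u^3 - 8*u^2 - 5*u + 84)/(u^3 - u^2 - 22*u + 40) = (u^2 - 4*u - 21)/(u^2 + 3*u - 10)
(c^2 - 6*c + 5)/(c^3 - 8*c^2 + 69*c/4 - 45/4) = 4*(c - 1)/(4*c^2 - 12*c + 9)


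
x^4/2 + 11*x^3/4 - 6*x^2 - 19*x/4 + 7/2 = (x/2 + 1/2)*(x - 2)*(x - 1/2)*(x + 7)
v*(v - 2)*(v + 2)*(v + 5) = v^4 + 5*v^3 - 4*v^2 - 20*v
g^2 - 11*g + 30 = (g - 6)*(g - 5)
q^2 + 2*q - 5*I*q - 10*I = (q + 2)*(q - 5*I)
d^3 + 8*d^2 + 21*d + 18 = (d + 2)*(d + 3)^2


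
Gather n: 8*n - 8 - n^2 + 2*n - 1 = -n^2 + 10*n - 9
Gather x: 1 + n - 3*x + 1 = n - 3*x + 2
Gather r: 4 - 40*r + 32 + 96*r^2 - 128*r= 96*r^2 - 168*r + 36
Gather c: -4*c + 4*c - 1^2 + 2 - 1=0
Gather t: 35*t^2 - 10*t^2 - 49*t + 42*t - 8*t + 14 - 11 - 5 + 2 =25*t^2 - 15*t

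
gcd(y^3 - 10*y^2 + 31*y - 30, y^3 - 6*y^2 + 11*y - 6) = y^2 - 5*y + 6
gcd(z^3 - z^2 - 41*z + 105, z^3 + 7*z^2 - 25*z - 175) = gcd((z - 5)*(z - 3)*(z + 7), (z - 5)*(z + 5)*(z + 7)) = z^2 + 2*z - 35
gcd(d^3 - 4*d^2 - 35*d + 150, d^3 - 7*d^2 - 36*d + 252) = d + 6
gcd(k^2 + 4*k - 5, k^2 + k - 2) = k - 1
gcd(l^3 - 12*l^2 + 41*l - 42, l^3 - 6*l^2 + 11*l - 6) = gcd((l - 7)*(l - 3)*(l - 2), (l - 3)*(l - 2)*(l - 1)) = l^2 - 5*l + 6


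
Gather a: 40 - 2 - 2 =36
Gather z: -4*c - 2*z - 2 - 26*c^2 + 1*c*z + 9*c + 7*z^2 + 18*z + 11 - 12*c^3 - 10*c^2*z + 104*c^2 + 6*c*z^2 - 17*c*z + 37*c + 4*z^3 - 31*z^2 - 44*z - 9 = -12*c^3 + 78*c^2 + 42*c + 4*z^3 + z^2*(6*c - 24) + z*(-10*c^2 - 16*c - 28)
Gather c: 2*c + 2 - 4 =2*c - 2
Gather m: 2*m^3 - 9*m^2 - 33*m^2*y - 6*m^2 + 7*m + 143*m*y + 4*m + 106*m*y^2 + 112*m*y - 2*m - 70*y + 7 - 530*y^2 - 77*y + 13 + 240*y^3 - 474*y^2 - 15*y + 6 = 2*m^3 + m^2*(-33*y - 15) + m*(106*y^2 + 255*y + 9) + 240*y^3 - 1004*y^2 - 162*y + 26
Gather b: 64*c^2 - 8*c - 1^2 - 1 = 64*c^2 - 8*c - 2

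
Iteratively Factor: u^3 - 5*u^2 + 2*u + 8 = (u - 2)*(u^2 - 3*u - 4) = (u - 2)*(u + 1)*(u - 4)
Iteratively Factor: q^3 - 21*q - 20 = (q - 5)*(q^2 + 5*q + 4) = (q - 5)*(q + 4)*(q + 1)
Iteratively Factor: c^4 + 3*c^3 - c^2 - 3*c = (c)*(c^3 + 3*c^2 - c - 3) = c*(c - 1)*(c^2 + 4*c + 3) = c*(c - 1)*(c + 3)*(c + 1)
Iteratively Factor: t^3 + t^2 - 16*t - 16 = (t - 4)*(t^2 + 5*t + 4) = (t - 4)*(t + 1)*(t + 4)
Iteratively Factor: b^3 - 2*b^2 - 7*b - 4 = (b + 1)*(b^2 - 3*b - 4) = (b - 4)*(b + 1)*(b + 1)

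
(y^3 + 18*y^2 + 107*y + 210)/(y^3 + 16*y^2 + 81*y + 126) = (y + 5)/(y + 3)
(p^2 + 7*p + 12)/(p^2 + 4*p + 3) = (p + 4)/(p + 1)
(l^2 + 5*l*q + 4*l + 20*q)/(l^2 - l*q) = (l^2 + 5*l*q + 4*l + 20*q)/(l*(l - q))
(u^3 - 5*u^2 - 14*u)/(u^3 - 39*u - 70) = u/(u + 5)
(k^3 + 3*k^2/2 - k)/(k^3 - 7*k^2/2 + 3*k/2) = (k + 2)/(k - 3)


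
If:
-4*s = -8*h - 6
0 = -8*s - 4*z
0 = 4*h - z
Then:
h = -3/8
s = 3/4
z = -3/2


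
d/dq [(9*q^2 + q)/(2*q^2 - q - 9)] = (-11*q^2 - 162*q - 9)/(4*q^4 - 4*q^3 - 35*q^2 + 18*q + 81)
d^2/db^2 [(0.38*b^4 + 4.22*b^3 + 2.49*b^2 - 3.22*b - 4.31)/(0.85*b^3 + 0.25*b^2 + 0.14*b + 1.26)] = (-7.105427357601e-15*b^7 + 1.76161*b^6 - 19.33386*b^5 - 96.723612*b^4 - 53.220164*b^3 + 43.689654*b^2 + 73.074792*b + 11.588612)/(0.614125*b^9 + 0.541875*b^8 + 0.462825*b^7 + 2.925175*b^6 + 1.68273*b^5 + 1.15059*b^4 + 4.315724*b^3 + 1.264788*b^2 + 0.666792*b + 2.000376)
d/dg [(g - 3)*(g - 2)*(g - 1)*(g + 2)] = 4*g^3 - 12*g^2 - 2*g + 16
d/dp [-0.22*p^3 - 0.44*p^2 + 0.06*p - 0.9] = -0.66*p^2 - 0.88*p + 0.06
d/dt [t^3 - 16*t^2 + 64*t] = 3*t^2 - 32*t + 64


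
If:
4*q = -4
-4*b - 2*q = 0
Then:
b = 1/2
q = -1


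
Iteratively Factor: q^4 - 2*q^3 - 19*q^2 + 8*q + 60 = (q - 2)*(q^3 - 19*q - 30) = (q - 2)*(q + 3)*(q^2 - 3*q - 10) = (q - 2)*(q + 2)*(q + 3)*(q - 5)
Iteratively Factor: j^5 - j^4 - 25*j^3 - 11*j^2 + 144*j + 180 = (j - 3)*(j^4 + 2*j^3 - 19*j^2 - 68*j - 60) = (j - 3)*(j + 2)*(j^3 - 19*j - 30) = (j - 3)*(j + 2)*(j + 3)*(j^2 - 3*j - 10) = (j - 3)*(j + 2)^2*(j + 3)*(j - 5)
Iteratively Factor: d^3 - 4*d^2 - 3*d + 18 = (d + 2)*(d^2 - 6*d + 9) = (d - 3)*(d + 2)*(d - 3)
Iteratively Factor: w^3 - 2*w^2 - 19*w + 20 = (w + 4)*(w^2 - 6*w + 5) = (w - 1)*(w + 4)*(w - 5)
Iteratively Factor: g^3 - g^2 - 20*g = (g + 4)*(g^2 - 5*g) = (g - 5)*(g + 4)*(g)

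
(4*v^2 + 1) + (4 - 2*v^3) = -2*v^3 + 4*v^2 + 5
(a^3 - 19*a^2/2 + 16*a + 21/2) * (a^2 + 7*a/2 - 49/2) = a^5 - 6*a^4 - 167*a^3/4 + 1197*a^2/4 - 1421*a/4 - 1029/4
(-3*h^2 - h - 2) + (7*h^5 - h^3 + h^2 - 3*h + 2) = 7*h^5 - h^3 - 2*h^2 - 4*h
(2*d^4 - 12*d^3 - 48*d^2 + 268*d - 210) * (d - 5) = 2*d^5 - 22*d^4 + 12*d^3 + 508*d^2 - 1550*d + 1050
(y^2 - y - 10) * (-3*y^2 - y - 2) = -3*y^4 + 2*y^3 + 29*y^2 + 12*y + 20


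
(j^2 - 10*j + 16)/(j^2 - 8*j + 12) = (j - 8)/(j - 6)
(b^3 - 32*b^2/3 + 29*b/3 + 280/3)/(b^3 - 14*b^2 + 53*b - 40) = (b + 7/3)/(b - 1)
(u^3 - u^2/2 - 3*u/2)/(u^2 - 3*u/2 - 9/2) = u*(-2*u^2 + u + 3)/(-2*u^2 + 3*u + 9)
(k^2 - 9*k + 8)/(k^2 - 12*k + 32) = (k - 1)/(k - 4)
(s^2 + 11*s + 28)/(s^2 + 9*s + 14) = (s + 4)/(s + 2)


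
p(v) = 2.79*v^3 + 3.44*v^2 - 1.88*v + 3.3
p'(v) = 8.37*v^2 + 6.88*v - 1.88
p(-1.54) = 4.16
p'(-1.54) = 7.38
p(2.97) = 101.15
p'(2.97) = 92.38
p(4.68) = 355.83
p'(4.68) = 213.64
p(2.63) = 72.90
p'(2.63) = 74.11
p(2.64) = 73.65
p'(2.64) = 74.62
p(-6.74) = -682.01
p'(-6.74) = 331.98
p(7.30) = 1258.25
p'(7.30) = 494.38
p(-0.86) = 5.69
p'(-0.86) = -1.61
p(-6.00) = -464.22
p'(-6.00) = 258.16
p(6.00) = 718.50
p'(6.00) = 340.72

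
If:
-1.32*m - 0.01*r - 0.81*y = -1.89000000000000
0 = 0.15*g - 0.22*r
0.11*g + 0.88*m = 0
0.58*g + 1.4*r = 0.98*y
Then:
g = 1.70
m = -0.21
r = 1.16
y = 2.67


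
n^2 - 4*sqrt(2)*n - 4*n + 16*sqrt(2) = (n - 4)*(n - 4*sqrt(2))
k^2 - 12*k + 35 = (k - 7)*(k - 5)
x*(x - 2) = x^2 - 2*x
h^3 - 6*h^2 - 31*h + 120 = (h - 8)*(h - 3)*(h + 5)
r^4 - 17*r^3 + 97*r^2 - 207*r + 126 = (r - 7)*(r - 6)*(r - 3)*(r - 1)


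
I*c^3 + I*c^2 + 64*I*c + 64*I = (c - 8*I)*(c + 8*I)*(I*c + I)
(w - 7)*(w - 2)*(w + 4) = w^3 - 5*w^2 - 22*w + 56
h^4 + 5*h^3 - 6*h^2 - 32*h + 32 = (h - 2)*(h - 1)*(h + 4)^2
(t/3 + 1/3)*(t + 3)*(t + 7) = t^3/3 + 11*t^2/3 + 31*t/3 + 7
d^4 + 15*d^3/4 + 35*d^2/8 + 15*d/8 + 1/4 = (d + 1/4)*(d + 1/2)*(d + 1)*(d + 2)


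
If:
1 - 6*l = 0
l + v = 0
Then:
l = 1/6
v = -1/6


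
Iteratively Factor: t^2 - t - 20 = (t - 5)*(t + 4)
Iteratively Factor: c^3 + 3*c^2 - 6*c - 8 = (c - 2)*(c^2 + 5*c + 4) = (c - 2)*(c + 4)*(c + 1)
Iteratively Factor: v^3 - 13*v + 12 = (v - 1)*(v^2 + v - 12) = (v - 1)*(v + 4)*(v - 3)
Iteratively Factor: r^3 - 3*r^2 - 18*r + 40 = (r - 5)*(r^2 + 2*r - 8) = (r - 5)*(r + 4)*(r - 2)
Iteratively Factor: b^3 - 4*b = (b + 2)*(b^2 - 2*b) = b*(b + 2)*(b - 2)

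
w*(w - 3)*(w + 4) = w^3 + w^2 - 12*w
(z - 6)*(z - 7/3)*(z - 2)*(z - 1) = z^4 - 34*z^3/3 + 41*z^2 - 176*z/3 + 28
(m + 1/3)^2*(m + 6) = m^3 + 20*m^2/3 + 37*m/9 + 2/3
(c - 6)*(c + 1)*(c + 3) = c^3 - 2*c^2 - 21*c - 18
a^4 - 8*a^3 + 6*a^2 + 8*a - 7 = (a - 7)*(a - 1)^2*(a + 1)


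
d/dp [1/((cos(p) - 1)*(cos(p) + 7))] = 2*(cos(p) + 3)*sin(p)/((cos(p) - 1)^2*(cos(p) + 7)^2)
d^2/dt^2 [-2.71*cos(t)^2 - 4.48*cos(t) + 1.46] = 4.48*cos(t) + 5.42*cos(2*t)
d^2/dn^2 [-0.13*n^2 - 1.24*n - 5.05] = -0.260000000000000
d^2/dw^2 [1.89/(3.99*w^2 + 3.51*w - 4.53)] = (-60.177978*w^2 - 52.938522*w + 1.89*(7.98*w + 3.51)*(15.96*w + 7.02) + 68.322366)/(3.99*w^2 + 3.51*w - 4.53)^3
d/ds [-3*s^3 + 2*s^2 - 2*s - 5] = -9*s^2 + 4*s - 2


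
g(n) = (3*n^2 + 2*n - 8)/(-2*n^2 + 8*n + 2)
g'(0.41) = 2.64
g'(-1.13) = 1.37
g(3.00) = 3.12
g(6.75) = -4.05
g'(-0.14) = 100.93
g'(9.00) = 0.28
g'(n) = (4*n - 8)*(3*n^2 + 2*n - 8)/(-2*n^2 + 8*n + 2)^2 + (6*n + 2)/(-2*n^2 + 8*n + 2)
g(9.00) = -2.88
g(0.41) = -1.35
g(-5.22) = -0.67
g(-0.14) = -9.78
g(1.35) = 0.02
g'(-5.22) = 0.11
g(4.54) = -21.67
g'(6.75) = 0.98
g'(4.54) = 65.77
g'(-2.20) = 0.39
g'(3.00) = 4.06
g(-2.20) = -0.08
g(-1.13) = 0.67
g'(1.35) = 1.10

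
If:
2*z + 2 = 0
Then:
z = -1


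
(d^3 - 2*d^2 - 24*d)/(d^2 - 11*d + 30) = d*(d + 4)/(d - 5)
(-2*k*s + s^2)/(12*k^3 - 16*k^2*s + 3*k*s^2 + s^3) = s/(-6*k^2 + 5*k*s + s^2)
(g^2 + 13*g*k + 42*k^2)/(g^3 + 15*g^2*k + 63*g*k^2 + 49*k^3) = (g + 6*k)/(g^2 + 8*g*k + 7*k^2)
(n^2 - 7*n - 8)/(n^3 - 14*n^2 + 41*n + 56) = 1/(n - 7)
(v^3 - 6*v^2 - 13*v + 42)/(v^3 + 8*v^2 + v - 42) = (v - 7)/(v + 7)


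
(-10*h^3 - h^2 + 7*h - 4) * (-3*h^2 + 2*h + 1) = 30*h^5 - 17*h^4 - 33*h^3 + 25*h^2 - h - 4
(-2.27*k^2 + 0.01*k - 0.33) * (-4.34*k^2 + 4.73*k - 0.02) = 9.8518*k^4 - 10.7805*k^3 + 1.5249*k^2 - 1.5611*k + 0.0066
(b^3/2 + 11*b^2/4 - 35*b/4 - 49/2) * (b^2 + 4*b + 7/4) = b^5/2 + 19*b^4/4 + 25*b^3/8 - 875*b^2/16 - 1813*b/16 - 343/8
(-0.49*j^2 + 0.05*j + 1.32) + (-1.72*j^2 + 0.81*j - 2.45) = -2.21*j^2 + 0.86*j - 1.13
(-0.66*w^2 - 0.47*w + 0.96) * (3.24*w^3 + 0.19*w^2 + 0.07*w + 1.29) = -2.1384*w^5 - 1.6482*w^4 + 2.9749*w^3 - 0.7019*w^2 - 0.5391*w + 1.2384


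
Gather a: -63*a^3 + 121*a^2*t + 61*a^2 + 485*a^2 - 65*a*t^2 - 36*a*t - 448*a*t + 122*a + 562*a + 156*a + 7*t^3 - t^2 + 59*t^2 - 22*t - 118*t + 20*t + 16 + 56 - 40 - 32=-63*a^3 + a^2*(121*t + 546) + a*(-65*t^2 - 484*t + 840) + 7*t^3 + 58*t^2 - 120*t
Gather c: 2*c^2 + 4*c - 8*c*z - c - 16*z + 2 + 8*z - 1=2*c^2 + c*(3 - 8*z) - 8*z + 1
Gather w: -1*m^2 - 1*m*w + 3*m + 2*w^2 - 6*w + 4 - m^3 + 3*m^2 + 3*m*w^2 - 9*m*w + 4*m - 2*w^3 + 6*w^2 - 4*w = -m^3 + 2*m^2 + 7*m - 2*w^3 + w^2*(3*m + 8) + w*(-10*m - 10) + 4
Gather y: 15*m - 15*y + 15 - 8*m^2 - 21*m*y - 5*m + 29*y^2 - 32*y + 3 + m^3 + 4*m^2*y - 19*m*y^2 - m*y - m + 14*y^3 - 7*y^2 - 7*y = m^3 - 8*m^2 + 9*m + 14*y^3 + y^2*(22 - 19*m) + y*(4*m^2 - 22*m - 54) + 18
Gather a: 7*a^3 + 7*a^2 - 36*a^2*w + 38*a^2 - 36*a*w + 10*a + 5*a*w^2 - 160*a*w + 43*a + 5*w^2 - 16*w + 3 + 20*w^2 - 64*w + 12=7*a^3 + a^2*(45 - 36*w) + a*(5*w^2 - 196*w + 53) + 25*w^2 - 80*w + 15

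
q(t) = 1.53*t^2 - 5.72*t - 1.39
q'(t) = 3.06*t - 5.72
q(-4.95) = 64.41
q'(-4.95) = -20.87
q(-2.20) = 18.60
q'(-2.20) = -12.45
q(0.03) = -1.56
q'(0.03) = -5.63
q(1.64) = -6.66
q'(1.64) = -0.70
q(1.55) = -6.58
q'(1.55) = -0.98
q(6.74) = 29.56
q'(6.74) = 14.90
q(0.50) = -3.87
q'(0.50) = -4.19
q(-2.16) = 18.10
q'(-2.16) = -12.33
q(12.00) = 150.29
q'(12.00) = 31.00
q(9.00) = 71.06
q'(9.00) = 21.82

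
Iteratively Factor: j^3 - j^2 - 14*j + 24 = (j - 2)*(j^2 + j - 12) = (j - 3)*(j - 2)*(j + 4)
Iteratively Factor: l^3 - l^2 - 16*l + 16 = (l - 1)*(l^2 - 16) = (l - 1)*(l + 4)*(l - 4)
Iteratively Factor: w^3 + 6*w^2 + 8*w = (w)*(w^2 + 6*w + 8) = w*(w + 4)*(w + 2)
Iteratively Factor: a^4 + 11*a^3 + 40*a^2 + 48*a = (a)*(a^3 + 11*a^2 + 40*a + 48) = a*(a + 4)*(a^2 + 7*a + 12) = a*(a + 3)*(a + 4)*(a + 4)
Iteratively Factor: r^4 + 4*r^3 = (r + 4)*(r^3) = r*(r + 4)*(r^2) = r^2*(r + 4)*(r)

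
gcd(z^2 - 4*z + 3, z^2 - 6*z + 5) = z - 1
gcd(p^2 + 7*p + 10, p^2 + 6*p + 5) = p + 5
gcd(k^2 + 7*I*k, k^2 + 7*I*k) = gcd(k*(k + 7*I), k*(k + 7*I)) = k^2 + 7*I*k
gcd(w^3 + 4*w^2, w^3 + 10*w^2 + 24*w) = w^2 + 4*w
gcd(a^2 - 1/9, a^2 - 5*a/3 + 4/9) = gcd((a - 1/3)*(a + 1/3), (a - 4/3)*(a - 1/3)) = a - 1/3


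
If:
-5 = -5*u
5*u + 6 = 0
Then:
No Solution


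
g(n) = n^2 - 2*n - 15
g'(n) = 2*n - 2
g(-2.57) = -3.26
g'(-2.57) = -7.14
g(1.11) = -15.99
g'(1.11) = 0.22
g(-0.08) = -14.83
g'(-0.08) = -2.16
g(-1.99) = -7.06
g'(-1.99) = -5.98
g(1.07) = -16.00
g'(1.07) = 0.14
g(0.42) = -15.66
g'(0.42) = -1.16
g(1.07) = -16.00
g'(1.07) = 0.14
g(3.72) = -8.60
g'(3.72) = 5.44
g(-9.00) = 84.00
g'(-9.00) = -20.00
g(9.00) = 48.00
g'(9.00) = 16.00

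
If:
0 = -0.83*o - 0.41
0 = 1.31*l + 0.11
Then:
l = -0.08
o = -0.49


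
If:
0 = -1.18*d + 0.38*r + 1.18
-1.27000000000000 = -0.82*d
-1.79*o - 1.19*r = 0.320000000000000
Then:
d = 1.55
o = -1.31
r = 1.70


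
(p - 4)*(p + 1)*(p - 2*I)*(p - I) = p^4 - 3*p^3 - 3*I*p^3 - 6*p^2 + 9*I*p^2 + 6*p + 12*I*p + 8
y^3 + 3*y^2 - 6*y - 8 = (y - 2)*(y + 1)*(y + 4)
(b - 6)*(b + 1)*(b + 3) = b^3 - 2*b^2 - 21*b - 18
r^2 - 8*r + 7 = (r - 7)*(r - 1)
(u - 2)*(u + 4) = u^2 + 2*u - 8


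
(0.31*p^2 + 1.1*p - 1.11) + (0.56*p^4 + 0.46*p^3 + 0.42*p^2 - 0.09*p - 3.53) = 0.56*p^4 + 0.46*p^3 + 0.73*p^2 + 1.01*p - 4.64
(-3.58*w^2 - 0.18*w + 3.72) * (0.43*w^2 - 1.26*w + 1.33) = -1.5394*w^4 + 4.4334*w^3 - 2.935*w^2 - 4.9266*w + 4.9476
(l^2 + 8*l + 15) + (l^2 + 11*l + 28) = 2*l^2 + 19*l + 43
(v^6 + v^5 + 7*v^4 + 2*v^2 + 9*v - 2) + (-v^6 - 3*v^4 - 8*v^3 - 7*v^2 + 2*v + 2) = v^5 + 4*v^4 - 8*v^3 - 5*v^2 + 11*v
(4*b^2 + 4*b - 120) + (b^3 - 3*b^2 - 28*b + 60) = b^3 + b^2 - 24*b - 60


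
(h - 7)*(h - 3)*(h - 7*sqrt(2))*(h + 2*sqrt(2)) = h^4 - 10*h^3 - 5*sqrt(2)*h^3 - 7*h^2 + 50*sqrt(2)*h^2 - 105*sqrt(2)*h + 280*h - 588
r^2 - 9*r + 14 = (r - 7)*(r - 2)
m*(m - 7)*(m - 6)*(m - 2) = m^4 - 15*m^3 + 68*m^2 - 84*m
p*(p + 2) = p^2 + 2*p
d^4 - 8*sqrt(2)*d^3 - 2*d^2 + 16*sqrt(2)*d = d*(d - 8*sqrt(2))*(d - sqrt(2))*(d + sqrt(2))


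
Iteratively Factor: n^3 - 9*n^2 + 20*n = (n - 5)*(n^2 - 4*n) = (n - 5)*(n - 4)*(n)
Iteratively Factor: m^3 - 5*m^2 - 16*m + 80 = (m - 4)*(m^2 - m - 20) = (m - 4)*(m + 4)*(m - 5)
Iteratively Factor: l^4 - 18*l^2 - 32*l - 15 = (l - 5)*(l^3 + 5*l^2 + 7*l + 3) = (l - 5)*(l + 1)*(l^2 + 4*l + 3) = (l - 5)*(l + 1)^2*(l + 3)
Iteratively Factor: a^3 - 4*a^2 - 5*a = (a - 5)*(a^2 + a) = a*(a - 5)*(a + 1)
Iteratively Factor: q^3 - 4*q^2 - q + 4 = (q - 1)*(q^2 - 3*q - 4) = (q - 1)*(q + 1)*(q - 4)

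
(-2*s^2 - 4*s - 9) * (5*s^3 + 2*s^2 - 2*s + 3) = -10*s^5 - 24*s^4 - 49*s^3 - 16*s^2 + 6*s - 27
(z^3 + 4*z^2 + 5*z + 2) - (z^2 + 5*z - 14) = z^3 + 3*z^2 + 16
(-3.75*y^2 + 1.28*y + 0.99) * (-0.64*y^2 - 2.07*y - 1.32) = 2.4*y^4 + 6.9433*y^3 + 1.6668*y^2 - 3.7389*y - 1.3068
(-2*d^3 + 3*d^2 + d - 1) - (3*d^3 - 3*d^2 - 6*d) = -5*d^3 + 6*d^2 + 7*d - 1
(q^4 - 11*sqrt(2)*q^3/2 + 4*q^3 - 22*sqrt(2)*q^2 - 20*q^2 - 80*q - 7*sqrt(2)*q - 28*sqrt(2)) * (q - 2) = q^5 - 11*sqrt(2)*q^4/2 + 2*q^4 - 28*q^3 - 11*sqrt(2)*q^3 - 40*q^2 + 37*sqrt(2)*q^2 - 14*sqrt(2)*q + 160*q + 56*sqrt(2)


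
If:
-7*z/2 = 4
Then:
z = -8/7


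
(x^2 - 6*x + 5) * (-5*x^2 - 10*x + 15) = -5*x^4 + 20*x^3 + 50*x^2 - 140*x + 75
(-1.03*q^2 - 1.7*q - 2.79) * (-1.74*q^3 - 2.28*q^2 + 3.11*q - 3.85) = 1.7922*q^5 + 5.3064*q^4 + 5.5273*q^3 + 5.0397*q^2 - 2.1319*q + 10.7415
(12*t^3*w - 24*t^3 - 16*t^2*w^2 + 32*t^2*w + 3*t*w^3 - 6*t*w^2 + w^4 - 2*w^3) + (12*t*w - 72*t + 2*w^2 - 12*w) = 12*t^3*w - 24*t^3 - 16*t^2*w^2 + 32*t^2*w + 3*t*w^3 - 6*t*w^2 + 12*t*w - 72*t + w^4 - 2*w^3 + 2*w^2 - 12*w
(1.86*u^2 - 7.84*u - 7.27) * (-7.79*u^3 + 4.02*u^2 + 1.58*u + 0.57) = -14.4894*u^5 + 68.5508*u^4 + 28.0553*u^3 - 40.5524*u^2 - 15.9554*u - 4.1439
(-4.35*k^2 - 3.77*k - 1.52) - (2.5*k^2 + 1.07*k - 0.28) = -6.85*k^2 - 4.84*k - 1.24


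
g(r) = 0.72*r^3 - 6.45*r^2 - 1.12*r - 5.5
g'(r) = 2.16*r^2 - 12.9*r - 1.12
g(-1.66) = -24.71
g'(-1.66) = 26.25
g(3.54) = -58.35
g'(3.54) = -19.72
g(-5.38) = -298.28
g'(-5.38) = 130.80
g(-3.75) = -129.97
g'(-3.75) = 77.63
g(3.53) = -58.16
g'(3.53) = -19.74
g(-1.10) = -13.03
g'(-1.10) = 15.68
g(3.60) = -59.53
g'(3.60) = -19.57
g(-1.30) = -16.53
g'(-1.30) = 19.30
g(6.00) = -88.90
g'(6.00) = -0.76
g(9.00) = -13.15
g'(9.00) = 57.74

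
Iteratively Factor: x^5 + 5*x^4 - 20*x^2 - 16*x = (x - 2)*(x^4 + 7*x^3 + 14*x^2 + 8*x) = (x - 2)*(x + 2)*(x^3 + 5*x^2 + 4*x) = (x - 2)*(x + 1)*(x + 2)*(x^2 + 4*x) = (x - 2)*(x + 1)*(x + 2)*(x + 4)*(x)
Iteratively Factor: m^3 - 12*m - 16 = (m + 2)*(m^2 - 2*m - 8) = (m - 4)*(m + 2)*(m + 2)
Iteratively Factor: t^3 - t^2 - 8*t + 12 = (t + 3)*(t^2 - 4*t + 4) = (t - 2)*(t + 3)*(t - 2)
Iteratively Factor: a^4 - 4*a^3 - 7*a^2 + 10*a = (a - 5)*(a^3 + a^2 - 2*a) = (a - 5)*(a - 1)*(a^2 + 2*a) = (a - 5)*(a - 1)*(a + 2)*(a)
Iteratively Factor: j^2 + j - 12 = (j + 4)*(j - 3)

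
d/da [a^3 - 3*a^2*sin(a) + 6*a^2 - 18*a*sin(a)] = -3*a^2*cos(a) + 3*a^2 - 6*a*sin(a) - 18*a*cos(a) + 12*a - 18*sin(a)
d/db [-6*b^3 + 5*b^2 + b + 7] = -18*b^2 + 10*b + 1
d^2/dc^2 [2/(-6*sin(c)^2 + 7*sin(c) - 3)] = 2*(144*sin(c)^4 - 126*sin(c)^3 - 239*sin(c)^2 + 273*sin(c) - 62)/(6*sin(c)^2 - 7*sin(c) + 3)^3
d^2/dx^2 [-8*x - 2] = 0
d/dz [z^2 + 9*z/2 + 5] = 2*z + 9/2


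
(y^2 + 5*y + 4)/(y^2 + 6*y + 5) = (y + 4)/(y + 5)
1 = 1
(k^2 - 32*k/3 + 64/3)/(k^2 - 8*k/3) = (k - 8)/k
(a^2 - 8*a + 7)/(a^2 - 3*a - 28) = (a - 1)/(a + 4)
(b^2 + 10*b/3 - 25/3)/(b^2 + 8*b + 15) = (b - 5/3)/(b + 3)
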